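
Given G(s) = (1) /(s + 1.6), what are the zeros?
Numerator is a nonzero constant (1) → Zeros: none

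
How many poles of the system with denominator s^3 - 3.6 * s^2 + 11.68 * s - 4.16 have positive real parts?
s^3 - 3.6*s^2 + 11.68*s - 4.16 = (s - 0.4)(s^2 - 3.2*s + 10.4). Poles: 0.4, 1.6 + 2.8j, 1.6 - 2.8j. RHP poles (Re>0): 3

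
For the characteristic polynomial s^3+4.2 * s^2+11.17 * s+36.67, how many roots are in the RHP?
s^3 + 4.2*s^2 + 11.17*s + 36.67 = (s + 3.8)(s^2 + 0.4*s + 9.65). Poles: -0.2 + 3.1j, -0.2 - 3.1j, -3.8. RHP poles (Re>0): 0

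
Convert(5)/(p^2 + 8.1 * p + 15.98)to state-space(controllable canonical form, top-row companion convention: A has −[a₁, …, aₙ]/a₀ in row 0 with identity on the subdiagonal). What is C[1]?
Reachable canonical form: C = numerator coefficients (right-aligned, zero-padded to length n).
num = 5, C = [[0, 5]].
C[1] = 5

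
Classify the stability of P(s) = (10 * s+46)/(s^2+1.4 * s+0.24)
Denominator: s^2 + 1.4*s + 0.24 = (s + 0.2)(s + 1.2). Poles: -0.2, -1.2. Stable (all poles in LHP)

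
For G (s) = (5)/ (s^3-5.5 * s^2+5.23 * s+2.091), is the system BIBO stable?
Denominator: s^3 - 5.5*s^2 + 5.23*s + 2.091 = (s - 1.7)(s + 0.3)(s - 4.1). Poles: -0.3, 1.7, 4.1. All Re(p)<0: No (unstable)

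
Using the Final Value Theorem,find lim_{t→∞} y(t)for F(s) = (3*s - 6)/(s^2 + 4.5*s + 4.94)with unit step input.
FVT: lim_{t→∞} y(t) = lim_{s→0} s*Y(s) where Y(s) = F(s)/s.
= lim_{s→0} F(s) = F(0) = num(0)/den(0) = -6/4.94 = -1.215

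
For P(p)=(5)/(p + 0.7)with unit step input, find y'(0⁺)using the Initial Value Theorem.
IVT: y'(0⁺) = lim_{p→∞} p²·Y(p) = lim_{p→∞} p·P(p).
deg(num) = 0, deg(den) = 1, relative degree = 1, so p·P(p) → (leading num)/(leading den) = 5/1 = 5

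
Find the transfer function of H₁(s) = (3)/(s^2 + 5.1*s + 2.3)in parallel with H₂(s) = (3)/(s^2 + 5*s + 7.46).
Parallel: H = H₁ + H₂ = (n₁·d₂ + n₂·d₁)/(d₁·d₂).
n₁·d₂ = 3*s^2 + 15*s + 22.38. n₂·d₁ = 3*s^2 + 15.3*s + 6.9. Sum = 6*s^2 + 30.3*s + 29.28. d₁·d₂ = s^4 + 10.1*s^3 + 35.26*s^2 + 49.546*s + 17.158.
H(s) = (6*s^2 + 30.3*s + 29.28)/(s^4 + 10.1*s^3 + 35.26*s^2 + 49.546*s + 17.158)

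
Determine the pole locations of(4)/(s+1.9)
Set denominator = 0: s + 1.9 = 0 → Poles: -1.9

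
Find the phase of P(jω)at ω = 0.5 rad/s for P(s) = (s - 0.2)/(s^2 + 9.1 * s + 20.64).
Substitute s = j*0.5: P(j0.5) = -0.00413101 + 0.0254437j.
∠P(j0.5) = atan2(Im, Re) = atan2(0.0254437, -0.00413101) = 99.22°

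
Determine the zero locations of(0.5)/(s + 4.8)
Numerator is a nonzero constant (0.5) → Zeros: none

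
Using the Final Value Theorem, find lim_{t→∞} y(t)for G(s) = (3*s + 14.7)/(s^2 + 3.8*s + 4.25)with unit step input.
FVT: lim_{t→∞} y(t) = lim_{s→0} s*Y(s) where Y(s) = G(s)/s.
= lim_{s→0} G(s) = G(0) = num(0)/den(0) = 14.7/4.25 = 3.459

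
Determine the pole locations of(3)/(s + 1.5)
Set denominator = 0: s + 1.5 = 0 → Poles: -1.5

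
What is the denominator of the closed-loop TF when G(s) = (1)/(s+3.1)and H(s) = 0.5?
Characteristic poly = G_den * H_den + G_num * H_num = (s + 3.1) + (0.5) = s + 3.6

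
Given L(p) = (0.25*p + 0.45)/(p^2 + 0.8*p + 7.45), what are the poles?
Set denominator = 0: p^2 + 0.8*p + 7.45 = 0 → Poles: -0.4 + 2.7j, -0.4 - 2.7j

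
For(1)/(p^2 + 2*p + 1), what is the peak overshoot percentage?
Standard form: ωn²/(p²+2ζωn·p+ωn²) → ωn = 1, ζ = 1.
ζ ≥ 1, so the response is non-oscillatory: peak overshoot = 0%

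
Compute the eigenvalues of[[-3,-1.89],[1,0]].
Eigenvalues solve det(λI - A) = 0.
Characteristic polynomial: λ^2 + 3*λ + 1.89 = 0.
Factor: (λ + 2.1)(λ + 0.9) = 0.
Roots: -0.9, -2.1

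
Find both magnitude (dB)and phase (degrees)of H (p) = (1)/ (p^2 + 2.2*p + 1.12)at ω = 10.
Substitute p = j*10: H(j10) = -0.00963625 - 0.00214399j.
|H| = 20*log₁₀(sqrt(Re²+Im²)) = -40.11 dB.
∠H = atan2(Im, Re) = -167.46°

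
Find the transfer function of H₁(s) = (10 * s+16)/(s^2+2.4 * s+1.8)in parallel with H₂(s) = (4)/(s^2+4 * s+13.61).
Parallel: H = H₁ + H₂ = (n₁·d₂ + n₂·d₁)/(d₁·d₂).
n₁·d₂ = 10*s^3 + 56*s^2 + 200.1*s + 217.76. n₂·d₁ = 4*s^2 + 9.6*s + 7.2. Sum = 10*s^3 + 60*s^2 + 209.7*s + 224.96. d₁·d₂ = s^4 + 6.4*s^3 + 25.01*s^2 + 39.864*s + 24.498.
H(s) = (10*s^3 + 60*s^2 + 209.7*s + 224.96)/(s^4 + 6.4*s^3 + 25.01*s^2 + 39.864*s + 24.498)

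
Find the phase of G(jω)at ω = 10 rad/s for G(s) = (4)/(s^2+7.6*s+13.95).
Substitute s = j*10: G(j10) = -0.0261141 - 0.0230642j.
∠G(j10) = atan2(Im, Re) = atan2(-0.0230642, -0.0261141) = -138.55°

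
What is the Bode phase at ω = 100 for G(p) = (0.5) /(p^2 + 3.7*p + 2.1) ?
Substitute p = j*100: G(j100) = -4.99421e-05 - 1.84825e-06j.
∠G(j100) = atan2(Im, Re) = atan2(-1.84825e-06, -4.99421e-05) = -177.88°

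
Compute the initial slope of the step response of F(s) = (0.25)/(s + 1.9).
IVT: y'(0⁺) = lim_{s→∞} s²·Y(s) = lim_{s→∞} s·F(s).
deg(num) = 0, deg(den) = 1, relative degree = 1, so s·F(s) → (leading num)/(leading den) = 0.25/1 = 0.25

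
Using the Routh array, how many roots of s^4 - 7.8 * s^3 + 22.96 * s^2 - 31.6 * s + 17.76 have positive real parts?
Routh array:
s^4: [1, 22.96, 17.76]; s^3: [-7.8, -31.6]; s^2: [18.9087, 17.76]; s^1: [-24.2739]; s^0: [17.76]
First column: [1, -7.8, 18.9087, -24.2739, 17.76]. Sign changes = RHP roots = 4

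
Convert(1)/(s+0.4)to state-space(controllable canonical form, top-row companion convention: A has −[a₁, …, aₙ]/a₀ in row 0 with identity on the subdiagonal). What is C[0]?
Reachable canonical form: C = numerator coefficients (right-aligned, zero-padded to length n).
num = 1, C = [[1]].
C[0] = 1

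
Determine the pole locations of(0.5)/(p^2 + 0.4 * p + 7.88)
Set denominator = 0: p^2 + 0.4*p + 7.88 = 0 → Poles: -0.2 + 2.8j, -0.2 - 2.8j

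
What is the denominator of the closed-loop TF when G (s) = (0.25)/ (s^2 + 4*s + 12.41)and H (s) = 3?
Characteristic poly = G_den * H_den + G_num * H_num = (s^2 + 4*s + 12.41) + (0.75) = s^2 + 4*s + 13.16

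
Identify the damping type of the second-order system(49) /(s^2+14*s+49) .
Standard form: ωn²/(s²+2ζωn·s+ωn²) gives ωn=7, ζ=1.
Critically damped (ζ = 1)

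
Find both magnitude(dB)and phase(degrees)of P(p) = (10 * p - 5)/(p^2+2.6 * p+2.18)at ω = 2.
Substitute p = j*2: P(j2) = 3.72623 - 0.342642j.
|P| = 20*log₁₀(sqrt(Re²+Im²)) = 11.46 dB.
∠P = atan2(Im, Re) = -5.25°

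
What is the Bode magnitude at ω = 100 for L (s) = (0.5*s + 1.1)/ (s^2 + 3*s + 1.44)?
Substitute s = j*100: L(j100) = 3.99914e-05 - 0.00499952j.
|L(j100)| = sqrt(Re² + Im²) = 0.005.
20*log₁₀(0.005) = -46.02 dB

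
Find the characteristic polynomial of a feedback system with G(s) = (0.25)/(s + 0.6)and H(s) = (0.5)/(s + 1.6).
Characteristic poly = G_den * H_den + G_num * H_num = (s^2 + 2.2*s + 0.96) + (0.125) = s^2 + 2.2*s + 1.085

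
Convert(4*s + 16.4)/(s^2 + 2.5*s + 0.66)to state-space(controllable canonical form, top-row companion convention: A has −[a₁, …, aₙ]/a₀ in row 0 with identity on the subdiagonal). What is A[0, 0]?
Reachable canonical form for den = s^2 + 2.5*s + 0.66: top row of A = -[a₁,a₂,...,aₙ]/a₀, ones on the subdiagonal, zeros elsewhere.
A = [[-2.5, -0.66], [1, 0]].
A[0,0] = -2.5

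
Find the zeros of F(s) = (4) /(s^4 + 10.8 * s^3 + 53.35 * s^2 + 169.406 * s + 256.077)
Numerator is a nonzero constant (4) → Zeros: none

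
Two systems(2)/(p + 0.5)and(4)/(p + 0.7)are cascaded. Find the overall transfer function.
Series: H = H₁ · H₂ = (n₁·n₂)/(d₁·d₂).
Num: n₁·n₂ = 8. Den: d₁·d₂ = p^2 + 1.2*p + 0.35.
H(p) = (8)/(p^2 + 1.2*p + 0.35)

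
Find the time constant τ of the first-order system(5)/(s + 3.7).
First-order system: τ = -1/pole. Pole = -3.7. τ = -1/(-3.7) = 0.2703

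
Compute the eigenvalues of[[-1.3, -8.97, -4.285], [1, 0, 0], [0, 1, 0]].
Eigenvalues solve det(λI - A) = 0.
Characteristic polynomial: λ^3 + 1.3*λ^2 + 8.97*λ + 4.285 = 0.
Factor: (λ + 0.5)(λ^2 + 0.8*λ + 8.57) = 0.
Roots: -0.4 + 2.9j, -0.4 - 2.9j, -0.5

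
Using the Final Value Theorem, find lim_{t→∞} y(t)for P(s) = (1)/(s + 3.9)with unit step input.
FVT: lim_{t→∞} y(t) = lim_{s→0} s*Y(s) where Y(s) = P(s)/s.
= lim_{s→0} P(s) = P(0) = num(0)/den(0) = 1/3.9 = 0.2564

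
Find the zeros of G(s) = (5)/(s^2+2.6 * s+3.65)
Numerator is a nonzero constant (5) → Zeros: none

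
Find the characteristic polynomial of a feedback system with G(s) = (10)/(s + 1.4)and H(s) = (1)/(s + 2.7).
Characteristic poly = G_den * H_den + G_num * H_num = (s^2 + 4.1*s + 3.78) + (10) = s^2 + 4.1*s + 13.78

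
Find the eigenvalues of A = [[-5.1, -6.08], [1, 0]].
Eigenvalues solve det(λI - A) = 0.
Characteristic polynomial: λ^2 + 5.1*λ + 6.08 = 0.
Factor: (λ + 3.2)(λ + 1.9) = 0.
Roots: -1.9, -3.2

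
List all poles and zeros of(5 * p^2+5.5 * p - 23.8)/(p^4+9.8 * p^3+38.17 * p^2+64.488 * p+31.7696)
Set denominator = 0: p^4 + 9.8*p^3 + 38.17*p^2 + 64.488*p + 31.7696 = (p + 0.8)(p + 3.2)(p^2 + 5.8*p + 12.41) = 0 → Poles: -0.8, -2.9 + 2j, -2.9 - 2j, -3.2
Set numerator = 0: 5*p^2 + 5.5*p - 23.8 = 5*(p + 2.8)(p - 1.7) = 0 → Zeros: -2.8, 1.7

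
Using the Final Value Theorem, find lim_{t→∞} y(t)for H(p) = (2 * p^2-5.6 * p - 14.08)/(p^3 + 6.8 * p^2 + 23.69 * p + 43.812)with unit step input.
FVT: lim_{t→∞} y(t) = lim_{p→0} p*Y(p) where Y(p) = H(p)/p.
= lim_{p→0} H(p) = H(0) = num(0)/den(0) = -14.08/43.812 = -0.3214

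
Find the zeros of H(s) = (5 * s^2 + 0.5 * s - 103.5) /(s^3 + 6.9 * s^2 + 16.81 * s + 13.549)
Set numerator = 0: 5*s^2 + 0.5*s - 103.5 = 5*(s + 4.6)(s - 4.5) = 0 → Zeros: -4.6, 4.5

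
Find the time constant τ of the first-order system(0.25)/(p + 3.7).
First-order system: τ = -1/pole. Pole = -3.7. τ = -1/(-3.7) = 0.2703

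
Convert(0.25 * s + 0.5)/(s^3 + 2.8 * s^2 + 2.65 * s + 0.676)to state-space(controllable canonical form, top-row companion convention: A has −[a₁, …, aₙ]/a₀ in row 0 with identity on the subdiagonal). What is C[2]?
Reachable canonical form: C = numerator coefficients (right-aligned, zero-padded to length n).
num = 0.25*s + 0.5, C = [[0, 0.25, 0.5]].
C[2] = 0.5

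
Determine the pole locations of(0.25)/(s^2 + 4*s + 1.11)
Set denominator = 0: s^2 + 4*s + 1.11 = (s + 0.3)(s + 3.7) = 0 → Poles: -0.3, -3.7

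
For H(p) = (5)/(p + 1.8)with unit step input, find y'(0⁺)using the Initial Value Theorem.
IVT: y'(0⁺) = lim_{p→∞} p²·Y(p) = lim_{p→∞} p·H(p).
deg(num) = 0, deg(den) = 1, relative degree = 1, so p·H(p) → (leading num)/(leading den) = 5/1 = 5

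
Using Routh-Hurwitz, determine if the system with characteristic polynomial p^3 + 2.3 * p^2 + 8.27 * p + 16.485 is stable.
Routh array:
p^3: [1, 8.27]; p^2: [2.3, 16.485]; p^1: [1.10261]; p^0: [16.485]
First column: [1, 2.3, 1.10261, 16.485]. Sign changes = 0.
Yes, stable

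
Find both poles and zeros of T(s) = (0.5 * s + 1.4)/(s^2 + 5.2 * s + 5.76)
Set denominator = 0: s^2 + 5.2*s + 5.76 = (s + 1.6)(s + 3.6) = 0 → Poles: -1.6, -3.6
Set numerator = 0: 0.5*s + 1.4 = 0 → Zeros: -2.8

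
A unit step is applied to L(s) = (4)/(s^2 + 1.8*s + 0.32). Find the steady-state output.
FVT: lim_{t→∞} y(t) = lim_{s→0} s*Y(s) where Y(s) = L(s)/s.
= lim_{s→0} L(s) = L(0) = num(0)/den(0) = 4/0.32 = 12.5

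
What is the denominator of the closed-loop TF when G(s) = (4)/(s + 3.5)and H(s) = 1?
Characteristic poly = G_den * H_den + G_num * H_num = (s + 3.5) + (4) = s + 7.5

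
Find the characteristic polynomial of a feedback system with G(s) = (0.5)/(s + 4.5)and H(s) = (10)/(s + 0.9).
Characteristic poly = G_den * H_den + G_num * H_num = (s^2 + 5.4*s + 4.05) + (5) = s^2 + 5.4*s + 9.05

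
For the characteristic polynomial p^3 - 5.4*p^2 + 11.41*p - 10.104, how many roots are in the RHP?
p^3 - 5.4*p^2 + 11.41*p - 10.104 = (p - 2.4)(p^2 - 3*p + 4.21). Poles: 1.5 + 1.4j, 1.5 - 1.4j, 2.4. RHP poles (Re>0): 3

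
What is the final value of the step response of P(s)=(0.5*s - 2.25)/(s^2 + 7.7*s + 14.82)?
FVT: lim_{t→∞} y(t) = lim_{s→0} s*Y(s) where Y(s) = P(s)/s.
= lim_{s→0} P(s) = P(0) = num(0)/den(0) = -2.25/14.82 = -0.1518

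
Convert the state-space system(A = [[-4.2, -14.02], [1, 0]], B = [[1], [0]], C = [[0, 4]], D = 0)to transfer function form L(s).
L(s) = C(sI - A)⁻¹B + D.
Characteristic polynomial det(sI - A) = s^2 + 4.2*s + 14.02.
Numerator from C·adj(sI-A)·B + D·det(sI-A) = 4.
L(s) = (4)/(s^2 + 4.2*s + 14.02)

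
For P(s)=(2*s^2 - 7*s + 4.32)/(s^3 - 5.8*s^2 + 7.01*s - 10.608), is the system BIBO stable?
Denominator: s^3 - 5.8*s^2 + 7.01*s - 10.608 = (s - 4.8)(s^2 - s + 2.21). Poles: 0.5 + 1.4j, 0.5 - 1.4j, 4.8. All Re(p)<0: No (unstable)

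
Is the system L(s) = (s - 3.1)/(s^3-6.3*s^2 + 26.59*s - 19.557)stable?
Denominator: s^3 - 6.3*s^2 + 26.59*s - 19.557 = (s - 0.9)(s^2 - 5.4*s + 21.73). Poles: 0.9, 2.7 + 3.8j, 2.7 - 3.8j. All Re(p)<0: No (unstable)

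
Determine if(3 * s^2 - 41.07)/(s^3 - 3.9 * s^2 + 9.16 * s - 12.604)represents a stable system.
Denominator: s^3 - 3.9*s^2 + 9.16*s - 12.604 = (s - 2.3)(s^2 - 1.6*s + 5.48). Poles: 0.8 + 2.2j, 0.8 - 2.2j, 2.3. All Re(p)<0: No (unstable)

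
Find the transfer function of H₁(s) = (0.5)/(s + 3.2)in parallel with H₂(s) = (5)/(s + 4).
Parallel: H = H₁ + H₂ = (n₁·d₂ + n₂·d₁)/(d₁·d₂).
n₁·d₂ = 0.5*s + 2. n₂·d₁ = 5*s + 16. Sum = 5.5*s + 18. d₁·d₂ = s^2 + 7.2*s + 12.8.
H(s) = (5.5*s + 18)/(s^2 + 7.2*s + 12.8)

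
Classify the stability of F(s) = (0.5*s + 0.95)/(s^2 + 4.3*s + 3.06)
Denominator: s^2 + 4.3*s + 3.06 = (s + 0.9)(s + 3.4). Poles: -0.9, -3.4. Stable (all poles in LHP)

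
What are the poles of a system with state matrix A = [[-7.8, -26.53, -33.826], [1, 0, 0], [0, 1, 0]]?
Eigenvalues solve det(λI - A) = 0.
Characteristic polynomial: λ^3 + 7.8*λ^2 + 26.53*λ + 33.826 = 0.
Factor: (λ + 2.6)(λ^2 + 5.2*λ + 13.01) = 0.
Roots: -2.6, -2.6 + 2.5j, -2.6 - 2.5j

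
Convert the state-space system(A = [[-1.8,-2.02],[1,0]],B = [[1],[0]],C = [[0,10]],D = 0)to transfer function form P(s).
P(s) = C(sI - A)⁻¹B + D.
Characteristic polynomial det(sI - A) = s^2 + 1.8*s + 2.02.
Numerator from C·adj(sI-A)·B + D·det(sI-A) = 10.
P(s) = (10)/(s^2 + 1.8*s + 2.02)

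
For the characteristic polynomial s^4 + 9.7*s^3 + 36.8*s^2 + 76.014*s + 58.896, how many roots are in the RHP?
s^4 + 9.7*s^3 + 36.8*s^2 + 76.014*s + 58.896 = (s + 4.8)(s + 1.5)(s^2 + 3.4*s + 8.18). Poles: -1.5, -1.7 + 2.3j, -1.7 - 2.3j, -4.8. RHP poles (Re>0): 0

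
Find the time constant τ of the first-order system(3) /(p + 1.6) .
First-order system: τ = -1/pole. Pole = -1.6. τ = -1/(-1.6) = 0.625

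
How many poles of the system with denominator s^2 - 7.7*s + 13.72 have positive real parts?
s^2 - 7.7*s + 13.72 = (s - 4.9)(s - 2.8). Poles: 2.8, 4.9. RHP poles (Re>0): 2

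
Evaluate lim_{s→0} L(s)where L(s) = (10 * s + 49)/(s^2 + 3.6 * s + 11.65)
DC gain = L(0) = num(0)/den(0) = 49/11.65 = 4.206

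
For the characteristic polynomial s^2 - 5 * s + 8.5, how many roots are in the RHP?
Poles: 2.5 + 1.5j, 2.5 - 1.5j. RHP poles (Re>0): 2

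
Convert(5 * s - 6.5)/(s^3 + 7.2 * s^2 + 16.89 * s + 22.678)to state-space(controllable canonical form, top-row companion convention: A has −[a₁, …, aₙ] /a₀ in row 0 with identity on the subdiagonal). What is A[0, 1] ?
Reachable canonical form for den = s^3 + 7.2*s^2 + 16.89*s + 22.678: top row of A = -[a₁,a₂,...,aₙ]/a₀, ones on the subdiagonal, zeros elsewhere.
A = [[-7.2, -16.89, -22.678], [1, 0, 0], [0, 1, 0]].
A[0,1] = -16.89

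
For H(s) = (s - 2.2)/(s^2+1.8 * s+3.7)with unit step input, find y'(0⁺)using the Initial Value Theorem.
IVT: y'(0⁺) = lim_{s→∞} s²·Y(s) = lim_{s→∞} s·H(s).
deg(num) = 1, deg(den) = 2, relative degree = 1, so s·H(s) → (leading num)/(leading den) = 1/1 = 1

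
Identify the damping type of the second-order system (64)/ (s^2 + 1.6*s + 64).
Standard form: ωn²/(s²+2ζωn·s+ωn²) gives ωn=8, ζ=0.1.
Underdamped (ζ = 0.1 < 1)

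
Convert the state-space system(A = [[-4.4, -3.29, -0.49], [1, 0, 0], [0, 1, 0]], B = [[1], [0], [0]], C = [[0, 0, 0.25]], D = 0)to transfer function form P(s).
P(s) = C(sI - A)⁻¹B + D.
Characteristic polynomial det(sI - A) = s^3 + 4.4*s^2 + 3.29*s + 0.49.
Numerator from C·adj(sI-A)·B + D·det(sI-A) = 0.25.
P(s) = (0.25)/(s^3 + 4.4*s^2 + 3.29*s + 0.49)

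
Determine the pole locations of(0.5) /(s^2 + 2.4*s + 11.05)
Set denominator = 0: s^2 + 2.4*s + 11.05 = 0 → Poles: -1.2 + 3.1j, -1.2 - 3.1j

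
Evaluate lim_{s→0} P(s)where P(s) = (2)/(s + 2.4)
DC gain = P(0) = num(0)/den(0) = 2/2.4 = 0.8333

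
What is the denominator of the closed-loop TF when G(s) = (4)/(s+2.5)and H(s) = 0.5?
Characteristic poly = G_den * H_den + G_num * H_num = (s + 2.5) + (2) = s + 4.5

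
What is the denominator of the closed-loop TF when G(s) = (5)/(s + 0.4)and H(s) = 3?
Characteristic poly = G_den * H_den + G_num * H_num = (s + 0.4) + (15) = s + 15.4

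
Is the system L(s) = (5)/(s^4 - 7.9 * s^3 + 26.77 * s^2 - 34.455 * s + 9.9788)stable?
Denominator: s^4 - 7.9*s^3 + 26.77*s^2 - 34.455*s + 9.9788 = (s - 1.9)(s - 0.4)(s^2 - 5.6*s + 13.13). Poles: 0.4, 1.9, 2.8 + 2.3j, 2.8 - 2.3j. All Re(p)<0: No (unstable)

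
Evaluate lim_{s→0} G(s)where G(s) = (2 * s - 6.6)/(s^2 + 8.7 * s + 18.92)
DC gain = G(0) = num(0)/den(0) = -6.6/18.92 = -0.3488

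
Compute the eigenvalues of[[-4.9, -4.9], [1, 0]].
Eigenvalues solve det(λI - A) = 0.
Characteristic polynomial: λ^2 + 4.9*λ + 4.9 = 0.
Factor: (λ + 1.4)(λ + 3.5) = 0.
Roots: -1.4, -3.5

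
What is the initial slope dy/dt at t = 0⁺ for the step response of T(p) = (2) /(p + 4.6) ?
IVT: y'(0⁺) = lim_{p→∞} p²·Y(p) = lim_{p→∞} p·T(p).
deg(num) = 0, deg(den) = 1, relative degree = 1, so p·T(p) → (leading num)/(leading den) = 2/1 = 2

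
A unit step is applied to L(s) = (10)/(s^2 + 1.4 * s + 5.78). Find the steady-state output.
FVT: lim_{t→∞} y(t) = lim_{s→0} s*Y(s) where Y(s) = L(s)/s.
= lim_{s→0} L(s) = L(0) = num(0)/den(0) = 10/5.78 = 1.73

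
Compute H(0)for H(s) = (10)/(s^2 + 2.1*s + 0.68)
DC gain = H(0) = num(0)/den(0) = 10/0.68 = 14.71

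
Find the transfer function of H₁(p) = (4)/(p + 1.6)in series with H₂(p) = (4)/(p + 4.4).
Series: H = H₁ · H₂ = (n₁·n₂)/(d₁·d₂).
Num: n₁·n₂ = 16. Den: d₁·d₂ = p^2 + 6*p + 7.04.
H(p) = (16)/(p^2 + 6*p + 7.04)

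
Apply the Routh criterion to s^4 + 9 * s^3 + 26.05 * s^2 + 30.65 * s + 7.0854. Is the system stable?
Routh array:
s^4: [1, 26.05, 7.0854]; s^3: [9, 30.65]; s^2: [22.6444, 7.0854]; s^1: [27.8339]; s^0: [7.0854]
First column: [1, 9, 22.6444, 27.8339, 7.0854]. Sign changes = 0.
Yes, stable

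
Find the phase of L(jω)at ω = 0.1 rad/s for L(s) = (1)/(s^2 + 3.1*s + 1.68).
Substitute s = j*0.1: L(j0.1) = 0.578856 - 0.107452j.
∠L(j0.1) = atan2(Im, Re) = atan2(-0.107452, 0.578856) = -10.52°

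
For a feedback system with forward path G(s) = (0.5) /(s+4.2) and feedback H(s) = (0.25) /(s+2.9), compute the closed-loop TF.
Closed-loop T = G/(1+GH).
Numerator: G_num * H_den = 0.5*s + 1.45.
Denominator: G_den * H_den + G_num * H_num = (s^2 + 7.1*s + 12.18) + (0.125) = s^2 + 7.1*s + 12.305.
T(s) = (0.5*s + 1.45)/(s^2 + 7.1*s + 12.305)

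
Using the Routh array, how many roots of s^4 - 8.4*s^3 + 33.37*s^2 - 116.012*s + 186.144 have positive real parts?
Routh array:
s^4: [1, 33.37, 186.144]; s^3: [-8.4, -116.012]; s^2: [19.559, 186.144]; s^1: [-36.069]; s^0: [186.144]
First column: [1, -8.4, 19.559, -36.069, 186.144]. Sign changes = RHP roots = 4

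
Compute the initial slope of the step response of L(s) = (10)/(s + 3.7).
IVT: y'(0⁺) = lim_{s→∞} s²·Y(s) = lim_{s→∞} s·L(s).
deg(num) = 0, deg(den) = 1, relative degree = 1, so s·L(s) → (leading num)/(leading den) = 10/1 = 10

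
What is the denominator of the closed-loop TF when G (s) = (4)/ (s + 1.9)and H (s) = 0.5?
Characteristic poly = G_den * H_den + G_num * H_num = (s + 1.9) + (2) = s + 3.9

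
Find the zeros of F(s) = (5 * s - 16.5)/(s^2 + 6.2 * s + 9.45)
Set numerator = 0: 5*s - 16.5 = 0 → Zeros: 3.3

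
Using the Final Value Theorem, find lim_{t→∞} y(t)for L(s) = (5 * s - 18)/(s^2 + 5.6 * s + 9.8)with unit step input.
FVT: lim_{t→∞} y(t) = lim_{s→0} s*Y(s) where Y(s) = L(s)/s.
= lim_{s→0} L(s) = L(0) = num(0)/den(0) = -18/9.8 = -1.837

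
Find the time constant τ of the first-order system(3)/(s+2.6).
First-order system: τ = -1/pole. Pole = -2.6. τ = -1/(-2.6) = 0.3846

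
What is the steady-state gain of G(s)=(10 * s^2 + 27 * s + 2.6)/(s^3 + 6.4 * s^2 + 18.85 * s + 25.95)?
DC gain = G(0) = num(0)/den(0) = 2.6/25.95 = 0.1002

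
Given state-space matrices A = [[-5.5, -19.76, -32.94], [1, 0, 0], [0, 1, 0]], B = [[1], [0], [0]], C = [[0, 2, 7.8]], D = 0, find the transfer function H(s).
H(s) = C(sI - A)⁻¹B + D.
Characteristic polynomial det(sI - A) = s^3 + 5.5*s^2 + 19.76*s + 32.94.
Numerator from C·adj(sI-A)·B + D·det(sI-A) = 2*s + 7.8.
H(s) = (2*s + 7.8)/(s^3 + 5.5*s^2 + 19.76*s + 32.94)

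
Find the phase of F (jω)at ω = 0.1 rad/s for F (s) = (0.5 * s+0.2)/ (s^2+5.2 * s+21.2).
Substitute s = j*0.1: F(j0.1) = 0.0094906 + 0.00212671j.
∠F(j0.1) = atan2(Im, Re) = atan2(0.00212671, 0.0094906) = 12.63°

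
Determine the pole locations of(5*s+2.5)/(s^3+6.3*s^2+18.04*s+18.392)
Set denominator = 0: s^3 + 6.3*s^2 + 18.04*s + 18.392 = (s + 1.9)(s^2 + 4.4*s + 9.68) = 0 → Poles: -1.9, -2.2 + 2.2j, -2.2 - 2.2j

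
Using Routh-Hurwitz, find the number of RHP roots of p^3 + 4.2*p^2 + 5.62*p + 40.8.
Routh array:
p^3: [1, 5.62]; p^2: [4.2, 40.8]; p^1: [-4.09429]; p^0: [40.8]
First column: [1, 4.2, -4.09429, 40.8]. Sign changes = RHP roots = 2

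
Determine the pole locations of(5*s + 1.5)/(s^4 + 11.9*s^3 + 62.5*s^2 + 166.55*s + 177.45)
Set denominator = 0: s^4 + 11.9*s^3 + 62.5*s^2 + 166.55*s + 177.45 = (s + 3.5)(s + 3)(s^2 + 5.4*s + 16.9) = 0 → Poles: -2.7 + 3.1j, -2.7 - 3.1j, -3, -3.5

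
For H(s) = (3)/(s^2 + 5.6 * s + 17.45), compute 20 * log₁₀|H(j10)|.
Substitute s = j*10: H(j10) = -0.0248882 - 0.0168836j.
|H(j10)| = sqrt(Re² + Im²) = 0.03007.
20*log₁₀(0.03007) = -30.44 dB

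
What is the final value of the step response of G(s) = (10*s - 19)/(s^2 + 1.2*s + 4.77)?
FVT: lim_{t→∞} y(t) = lim_{s→0} s*Y(s) where Y(s) = G(s)/s.
= lim_{s→0} G(s) = G(0) = num(0)/den(0) = -19/4.77 = -3.983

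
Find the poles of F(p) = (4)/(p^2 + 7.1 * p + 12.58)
Set denominator = 0: p^2 + 7.1*p + 12.58 = (p + 3.4)(p + 3.7) = 0 → Poles: -3.4, -3.7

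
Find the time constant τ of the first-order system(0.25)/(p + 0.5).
First-order system: τ = -1/pole. Pole = -0.5. τ = -1/(-0.5) = 2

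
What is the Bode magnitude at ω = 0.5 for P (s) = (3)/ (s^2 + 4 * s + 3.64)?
Substitute s = j*0.5: P(j0.5) = 0.656464 - 0.387294j.
|P(j0.5)| = sqrt(Re² + Im²) = 0.7622.
20*log₁₀(0.7622) = -2.36 dB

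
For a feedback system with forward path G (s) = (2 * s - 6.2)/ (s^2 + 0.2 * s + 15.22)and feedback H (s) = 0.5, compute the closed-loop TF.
Closed-loop T = G/(1+GH).
Numerator: G_num * H_den = 2*s - 6.2.
Denominator: G_den * H_den + G_num * H_num = (s^2 + 0.2*s + 15.22) + (s - 3.1) = s^2 + 1.2*s + 12.12.
T(s) = (2*s - 6.2)/(s^2 + 1.2*s + 12.12)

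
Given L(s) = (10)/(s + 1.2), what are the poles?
Set denominator = 0: s + 1.2 = 0 → Poles: -1.2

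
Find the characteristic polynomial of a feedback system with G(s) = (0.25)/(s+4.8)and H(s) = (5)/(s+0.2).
Characteristic poly = G_den * H_den + G_num * H_num = (s^2 + 5*s + 0.96) + (1.25) = s^2 + 5*s + 2.21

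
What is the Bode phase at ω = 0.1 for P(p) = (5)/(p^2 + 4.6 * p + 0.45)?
Substitute p = j*0.1: P(j0.1) = 5.42942 - 5.67621j.
∠P(j0.1) = atan2(Im, Re) = atan2(-5.67621, 5.42942) = -46.27°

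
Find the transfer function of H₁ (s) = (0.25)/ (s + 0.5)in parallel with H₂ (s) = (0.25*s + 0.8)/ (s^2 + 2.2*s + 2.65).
Parallel: H = H₁ + H₂ = (n₁·d₂ + n₂·d₁)/(d₁·d₂).
n₁·d₂ = 0.25*s^2 + 0.55*s + 0.6625. n₂·d₁ = 0.25*s^2 + 0.925*s + 0.4. Sum = 0.5*s^2 + 1.475*s + 1.0625. d₁·d₂ = s^3 + 2.7*s^2 + 3.75*s + 1.325.
H(s) = (0.5*s^2 + 1.475*s + 1.0625)/(s^3 + 2.7*s^2 + 3.75*s + 1.325)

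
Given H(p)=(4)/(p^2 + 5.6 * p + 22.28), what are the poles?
Set denominator = 0: p^2 + 5.6*p + 22.28 = 0 → Poles: -2.8 + 3.8j, -2.8 - 3.8j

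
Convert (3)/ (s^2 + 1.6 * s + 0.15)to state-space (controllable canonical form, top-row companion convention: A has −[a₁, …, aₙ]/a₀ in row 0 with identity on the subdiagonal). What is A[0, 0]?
Reachable canonical form for den = s^2 + 1.6*s + 0.15: top row of A = -[a₁,a₂,...,aₙ]/a₀, ones on the subdiagonal, zeros elsewhere.
A = [[-1.6, -0.15], [1, 0]].
A[0,0] = -1.6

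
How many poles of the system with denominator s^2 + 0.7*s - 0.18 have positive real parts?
s^2 + 0.7*s - 0.18 = (s - 0.2)(s + 0.9). Poles: -0.9, 0.2. RHP poles (Re>0): 1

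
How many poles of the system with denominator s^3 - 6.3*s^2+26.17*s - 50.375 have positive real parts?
s^3 - 6.3*s^2 + 26.17*s - 50.375 = (s - 3.1)(s^2 - 3.2*s + 16.25). Poles: 1.6 + 3.7j, 1.6 - 3.7j, 3.1. RHP poles (Re>0): 3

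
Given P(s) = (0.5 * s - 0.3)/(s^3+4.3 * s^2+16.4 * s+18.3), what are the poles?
Set denominator = 0: s^3 + 4.3*s^2 + 16.4*s + 18.3 = (s + 1.5)(s^2 + 2.8*s + 12.2) = 0 → Poles: -1.4 + 3.2j, -1.4 - 3.2j, -1.5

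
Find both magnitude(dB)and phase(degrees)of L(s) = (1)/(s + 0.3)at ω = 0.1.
Substitute s = j*0.1: L(j0.1) = 3 - 1j.
|L| = 20*log₁₀(sqrt(Re²+Im²)) = 10.00 dB.
∠L = atan2(Im, Re) = -18.43°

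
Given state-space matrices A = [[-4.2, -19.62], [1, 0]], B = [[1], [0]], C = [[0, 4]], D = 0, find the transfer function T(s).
T(s) = C(sI - A)⁻¹B + D.
Characteristic polynomial det(sI - A) = s^2 + 4.2*s + 19.62.
Numerator from C·adj(sI-A)·B + D·det(sI-A) = 4.
T(s) = (4)/(s^2 + 4.2*s + 19.62)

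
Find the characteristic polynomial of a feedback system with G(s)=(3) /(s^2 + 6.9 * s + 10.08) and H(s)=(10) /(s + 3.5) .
Characteristic poly = G_den * H_den + G_num * H_num = (s^3 + 10.4*s^2 + 34.23*s + 35.28) + (30) = s^3 + 10.4*s^2 + 34.23*s + 65.28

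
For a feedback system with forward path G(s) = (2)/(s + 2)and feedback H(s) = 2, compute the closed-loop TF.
Closed-loop T = G/(1+GH).
Numerator: G_num * H_den = 2.
Denominator: G_den * H_den + G_num * H_num = (s + 2) + (4) = s + 6.
T(s) = (2)/(s + 6)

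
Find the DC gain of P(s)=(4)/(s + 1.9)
DC gain = P(0) = num(0)/den(0) = 4/1.9 = 2.105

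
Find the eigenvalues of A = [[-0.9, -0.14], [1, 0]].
Eigenvalues solve det(λI - A) = 0.
Characteristic polynomial: λ^2 + 0.9*λ + 0.14 = 0.
Factor: (λ + 0.2)(λ + 0.7) = 0.
Roots: -0.2, -0.7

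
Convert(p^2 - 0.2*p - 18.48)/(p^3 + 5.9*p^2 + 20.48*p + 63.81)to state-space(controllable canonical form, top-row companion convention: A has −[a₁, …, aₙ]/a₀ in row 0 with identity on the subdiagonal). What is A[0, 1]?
Reachable canonical form for den = p^3 + 5.9*p^2 + 20.48*p + 63.81: top row of A = -[a₁,a₂,...,aₙ]/a₀, ones on the subdiagonal, zeros elsewhere.
A = [[-5.9, -20.48, -63.81], [1, 0, 0], [0, 1, 0]].
A[0,1] = -20.48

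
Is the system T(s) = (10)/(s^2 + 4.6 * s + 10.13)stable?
Denominator: s^2 + 4.6*s + 10.13. Poles: -2.3 + 2.2j, -2.3 - 2.2j. All Re(p)<0: Yes (stable)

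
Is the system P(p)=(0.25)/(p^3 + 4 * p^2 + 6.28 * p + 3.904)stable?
Denominator: p^3 + 4*p^2 + 6.28*p + 3.904 = (p + 1.6)(p^2 + 2.4*p + 2.44). Poles: -1.2 + 1j, -1.2 - 1j, -1.6. All Re(p)<0: Yes (stable)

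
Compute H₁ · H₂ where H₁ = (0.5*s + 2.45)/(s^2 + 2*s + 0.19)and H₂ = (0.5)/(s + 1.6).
Series: H = H₁ · H₂ = (n₁·n₂)/(d₁·d₂).
Num: n₁·n₂ = 0.25*s + 1.225. Den: d₁·d₂ = s^3 + 3.6*s^2 + 3.39*s + 0.304.
H(s) = (0.25*s + 1.225)/(s^3 + 3.6*s^2 + 3.39*s + 0.304)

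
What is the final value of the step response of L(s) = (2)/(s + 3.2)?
FVT: lim_{t→∞} y(t) = lim_{s→0} s*Y(s) where Y(s) = L(s)/s.
= lim_{s→0} L(s) = L(0) = num(0)/den(0) = 2/3.2 = 0.625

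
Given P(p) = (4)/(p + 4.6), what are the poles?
Set denominator = 0: p + 4.6 = 0 → Poles: -4.6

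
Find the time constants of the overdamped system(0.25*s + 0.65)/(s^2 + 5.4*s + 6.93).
Overdamped: real poles at -2.1, -3.3. τ = -1/pole → τ₁ = 0.4762, τ₂ = 0.303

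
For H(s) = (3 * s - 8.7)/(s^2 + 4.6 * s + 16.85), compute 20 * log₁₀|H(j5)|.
Substitute s = j*5: H(j5) = 0.698504 + 0.130747j.
|H(j5)| = sqrt(Re² + Im²) = 0.7106.
20*log₁₀(0.7106) = -2.97 dB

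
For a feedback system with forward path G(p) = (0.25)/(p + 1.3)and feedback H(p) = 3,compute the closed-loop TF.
Closed-loop T = G/(1+GH).
Numerator: G_num * H_den = 0.25.
Denominator: G_den * H_den + G_num * H_num = (p + 1.3) + (0.75) = p + 2.05.
T(p) = (0.25)/(p + 2.05)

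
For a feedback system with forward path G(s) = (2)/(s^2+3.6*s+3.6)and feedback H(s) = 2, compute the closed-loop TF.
Closed-loop T = G/(1+GH).
Numerator: G_num * H_den = 2.
Denominator: G_den * H_den + G_num * H_num = (s^2 + 3.6*s + 3.6) + (4) = s^2 + 3.6*s + 7.6.
T(s) = (2)/(s^2 + 3.6*s + 7.6)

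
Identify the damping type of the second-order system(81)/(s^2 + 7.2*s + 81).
Standard form: ωn²/(s²+2ζωn·s+ωn²) gives ωn=9, ζ=0.4.
Underdamped (ζ = 0.4 < 1)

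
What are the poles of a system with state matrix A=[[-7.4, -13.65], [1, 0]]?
Eigenvalues solve det(λI - A) = 0.
Characteristic polynomial: λ^2 + 7.4*λ + 13.65 = 0.
Factor: (λ + 3.9)(λ + 3.5) = 0.
Roots: -3.5, -3.9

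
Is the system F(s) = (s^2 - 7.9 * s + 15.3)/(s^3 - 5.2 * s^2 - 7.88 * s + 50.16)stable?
Denominator: s^3 - 5.2*s^2 - 7.88*s + 50.16 = (s - 3.8)(s - 4.4)(s + 3). Poles: -3, 3.8, 4.4. All Re(p)<0: No (unstable)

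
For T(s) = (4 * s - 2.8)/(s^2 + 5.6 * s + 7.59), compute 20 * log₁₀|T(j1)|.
Substitute s = j*1: T(j1) = 0.0527891 + 0.562122j.
|T(j1)| = sqrt(Re² + Im²) = 0.5646.
20*log₁₀(0.5646) = -4.97 dB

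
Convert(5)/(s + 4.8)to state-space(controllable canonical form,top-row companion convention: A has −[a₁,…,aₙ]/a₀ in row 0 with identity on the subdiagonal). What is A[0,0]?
Reachable canonical form for den = s + 4.8: top row of A = -[a₁,a₂,...,aₙ]/a₀, ones on the subdiagonal, zeros elsewhere.
A = [[-4.8]].
A[0,0] = -4.8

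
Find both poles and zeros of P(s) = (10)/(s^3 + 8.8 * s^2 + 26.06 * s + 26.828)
Set denominator = 0: s^3 + 8.8*s^2 + 26.06*s + 26.828 = (s + 3.8)(s^2 + 5*s + 7.06) = 0 → Poles: -2.5 + 0.9j, -2.5 - 0.9j, -3.8
Numerator is a nonzero constant (10) → Zeros: none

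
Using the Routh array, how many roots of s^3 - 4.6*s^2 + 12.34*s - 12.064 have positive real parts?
Routh array:
s^3: [1, 12.34]; s^2: [-4.6, -12.064]; s^1: [9.71739]; s^0: [-12.064]
First column: [1, -4.6, 9.71739, -12.064]. Sign changes = RHP roots = 3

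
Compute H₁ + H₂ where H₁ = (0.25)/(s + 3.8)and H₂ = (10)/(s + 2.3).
Parallel: H = H₁ + H₂ = (n₁·d₂ + n₂·d₁)/(d₁·d₂).
n₁·d₂ = 0.25*s + 0.575. n₂·d₁ = 10*s + 38. Sum = 10.25*s + 38.575. d₁·d₂ = s^2 + 6.1*s + 8.74.
H(s) = (10.25*s + 38.575)/(s^2 + 6.1*s + 8.74)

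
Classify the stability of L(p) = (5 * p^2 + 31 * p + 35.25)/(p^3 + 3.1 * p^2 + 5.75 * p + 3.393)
Denominator: p^3 + 3.1*p^2 + 5.75*p + 3.393 = (p + 0.9)(p^2 + 2.2*p + 3.77). Poles: -0.9, -1.1 + 1.6j, -1.1 - 1.6j. Stable (all poles in LHP)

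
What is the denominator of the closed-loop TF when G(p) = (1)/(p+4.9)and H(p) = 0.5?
Characteristic poly = G_den * H_den + G_num * H_num = (p + 4.9) + (0.5) = p + 5.4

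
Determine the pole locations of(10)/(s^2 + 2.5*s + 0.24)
Set denominator = 0: s^2 + 2.5*s + 0.24 = (s + 0.1)(s + 2.4) = 0 → Poles: -0.1, -2.4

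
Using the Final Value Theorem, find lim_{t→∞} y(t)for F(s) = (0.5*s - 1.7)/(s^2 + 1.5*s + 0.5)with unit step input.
FVT: lim_{t→∞} y(t) = lim_{s→0} s*Y(s) where Y(s) = F(s)/s.
= lim_{s→0} F(s) = F(0) = num(0)/den(0) = -1.7/0.5 = -3.4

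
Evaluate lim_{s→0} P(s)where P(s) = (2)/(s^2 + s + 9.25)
DC gain = P(0) = num(0)/den(0) = 2/9.25 = 0.2162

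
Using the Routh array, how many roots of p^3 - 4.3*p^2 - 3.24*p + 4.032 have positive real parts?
Routh array:
p^3: [1, -3.24]; p^2: [-4.3, 4.032]; p^1: [-2.30233]; p^0: [4.032]
First column: [1, -4.3, -2.30233, 4.032]. Sign changes = RHP roots = 2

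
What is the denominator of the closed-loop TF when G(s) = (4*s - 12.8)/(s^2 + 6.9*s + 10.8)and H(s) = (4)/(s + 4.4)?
Characteristic poly = G_den * H_den + G_num * H_num = (s^3 + 11.3*s^2 + 41.16*s + 47.52) + (16*s - 51.2) = s^3 + 11.3*s^2 + 57.16*s - 3.68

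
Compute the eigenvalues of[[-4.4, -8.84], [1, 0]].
Eigenvalues solve det(λI - A) = 0.
Characteristic polynomial: λ^2 + 4.4*λ + 8.84 = 0.
Roots: -2.2 + 2j, -2.2 - 2j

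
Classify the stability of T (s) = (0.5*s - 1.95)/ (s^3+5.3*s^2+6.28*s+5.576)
Denominator: s^3 + 5.3*s^2 + 6.28*s + 5.576 = (s + 4.1)(s^2 + 1.2*s + 1.36). Poles: -0.6 + 1j, -0.6 - 1j, -4.1. Stable (all poles in LHP)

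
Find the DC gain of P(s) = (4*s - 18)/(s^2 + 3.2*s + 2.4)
DC gain = P(0) = num(0)/den(0) = -18/2.4 = -7.5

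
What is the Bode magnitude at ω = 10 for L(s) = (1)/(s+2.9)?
Substitute s = j*10: L(j10) = 0.0267503 - 0.0922424j.
|L(j10)| = sqrt(Re² + Im²) = 0.09604.
20*log₁₀(0.09604) = -20.35 dB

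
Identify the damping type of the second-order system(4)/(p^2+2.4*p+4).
Standard form: ωn²/(p²+2ζωn·p+ωn²) gives ωn=2, ζ=0.6.
Underdamped (ζ = 0.6 < 1)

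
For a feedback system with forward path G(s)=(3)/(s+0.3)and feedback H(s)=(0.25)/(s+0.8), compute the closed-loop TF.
Closed-loop T = G/(1+GH).
Numerator: G_num * H_den = 3*s + 2.4.
Denominator: G_den * H_den + G_num * H_num = (s^2 + 1.1*s + 0.24) + (0.75) = s^2 + 1.1*s + 0.99.
T(s) = (3*s + 2.4)/(s^2 + 1.1*s + 0.99)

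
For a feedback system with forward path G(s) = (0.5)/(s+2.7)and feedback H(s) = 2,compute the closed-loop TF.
Closed-loop T = G/(1+GH).
Numerator: G_num * H_den = 0.5.
Denominator: G_den * H_den + G_num * H_num = (s + 2.7) + (1) = s + 3.7.
T(s) = (0.5)/(s + 3.7)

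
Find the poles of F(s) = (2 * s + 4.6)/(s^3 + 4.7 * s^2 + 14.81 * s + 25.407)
Set denominator = 0: s^3 + 4.7*s^2 + 14.81*s + 25.407 = (s + 2.7)(s^2 + 2*s + 9.41) = 0 → Poles: -1 + 2.9j, -1 - 2.9j, -2.7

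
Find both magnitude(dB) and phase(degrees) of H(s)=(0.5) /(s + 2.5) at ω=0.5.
Substitute s = j*0.5: H(j0.5) = 0.192308 - 0.0384615j.
|H| = 20*log₁₀(sqrt(Re²+Im²)) = -14.15 dB.
∠H = atan2(Im, Re) = -11.31°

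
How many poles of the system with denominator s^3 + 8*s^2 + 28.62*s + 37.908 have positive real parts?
s^3 + 8*s^2 + 28.62*s + 37.908 = (s + 2.6)(s^2 + 5.4*s + 14.58). Poles: -2.6, -2.7 + 2.7j, -2.7 - 2.7j. RHP poles (Re>0): 0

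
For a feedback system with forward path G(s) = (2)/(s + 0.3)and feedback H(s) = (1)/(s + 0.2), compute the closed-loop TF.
Closed-loop T = G/(1+GH).
Numerator: G_num * H_den = 2*s + 0.4.
Denominator: G_den * H_den + G_num * H_num = (s^2 + 0.5*s + 0.06) + (2) = s^2 + 0.5*s + 2.06.
T(s) = (2*s + 0.4)/(s^2 + 0.5*s + 2.06)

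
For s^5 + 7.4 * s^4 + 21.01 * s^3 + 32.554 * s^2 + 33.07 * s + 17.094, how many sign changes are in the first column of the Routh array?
Routh array:
s^5: [1, 21.01, 33.07]; s^4: [7.4, 32.554, 17.094]; s^3: [16.6108, 30.76]; s^2: [18.8506, 17.094]; s^1: [15.6971]; s^0: [17.094]
First column: [1, 7.4, 16.6108, 18.8506, 15.6971, 17.094]. Sign changes = 0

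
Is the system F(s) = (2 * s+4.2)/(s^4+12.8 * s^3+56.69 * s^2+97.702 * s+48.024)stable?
Denominator: s^4 + 12.8*s^3 + 56.69*s^2 + 97.702*s + 48.024 = (s + 4.5)(s + 0.8)(s + 4.6)(s + 2.9). Poles: -0.8, -2.9, -4.5, -4.6. All Re(p)<0: Yes (stable)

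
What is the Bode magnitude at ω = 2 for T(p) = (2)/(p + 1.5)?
Substitute p = j*2: T(j2) = 0.48 - 0.64j.
|T(j2)| = sqrt(Re² + Im²) = 0.8.
20*log₁₀(0.8) = -1.94 dB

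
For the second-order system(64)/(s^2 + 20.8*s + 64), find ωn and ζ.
Standard form: ωn²/(s²+2ζωn·s+ωn²).
const=64=ωn² → ωn=8, s coeff=20.8=2ζωn → ζ=1.3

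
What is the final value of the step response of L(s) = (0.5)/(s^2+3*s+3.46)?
FVT: lim_{t→∞} y(t) = lim_{s→0} s*Y(s) where Y(s) = L(s)/s.
= lim_{s→0} L(s) = L(0) = num(0)/den(0) = 0.5/3.46 = 0.1445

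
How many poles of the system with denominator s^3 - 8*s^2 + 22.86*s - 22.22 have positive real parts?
s^3 - 8*s^2 + 22.86*s - 22.22 = (s - 2.2)(s^2 - 5.8*s + 10.1). Poles: 2.2, 2.9 + 1.3j, 2.9 - 1.3j. RHP poles (Re>0): 3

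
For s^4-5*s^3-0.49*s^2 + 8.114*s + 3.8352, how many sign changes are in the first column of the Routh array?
Routh array:
s^4: [1, -0.49, 3.8352]; s^3: [-5, 8.114]; s^2: [1.1328, 3.8352]; s^1: [25.042]; s^0: [3.8352]
First column: [1, -5, 1.1328, 25.042, 3.8352]. Sign changes = 2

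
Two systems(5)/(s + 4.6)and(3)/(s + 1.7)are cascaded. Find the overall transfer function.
Series: H = H₁ · H₂ = (n₁·n₂)/(d₁·d₂).
Num: n₁·n₂ = 15. Den: d₁·d₂ = s^2 + 6.3*s + 7.82.
H(s) = (15)/(s^2 + 6.3*s + 7.82)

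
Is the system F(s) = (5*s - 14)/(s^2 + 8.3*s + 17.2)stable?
Denominator: s^2 + 8.3*s + 17.2 = (s + 4.3)(s + 4). Poles: -4, -4.3. All Re(p)<0: Yes (stable)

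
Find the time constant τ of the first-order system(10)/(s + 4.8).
First-order system: τ = -1/pole. Pole = -4.8. τ = -1/(-4.8) = 0.2083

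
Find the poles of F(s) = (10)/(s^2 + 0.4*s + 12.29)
Set denominator = 0: s^2 + 0.4*s + 12.29 = 0 → Poles: -0.2 + 3.5j, -0.2 - 3.5j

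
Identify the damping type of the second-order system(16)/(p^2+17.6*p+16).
Standard form: ωn²/(p²+2ζωn·p+ωn²) gives ωn=4, ζ=2.2.
Overdamped (ζ = 2.2 > 1)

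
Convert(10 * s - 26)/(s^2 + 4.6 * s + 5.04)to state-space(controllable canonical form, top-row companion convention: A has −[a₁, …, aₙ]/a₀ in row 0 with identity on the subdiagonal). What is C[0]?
Reachable canonical form: C = numerator coefficients (right-aligned, zero-padded to length n).
num = 10*s - 26, C = [[10, -26]].
C[0] = 10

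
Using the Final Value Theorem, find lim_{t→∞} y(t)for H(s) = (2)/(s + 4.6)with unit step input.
FVT: lim_{t→∞} y(t) = lim_{s→0} s*Y(s) where Y(s) = H(s)/s.
= lim_{s→0} H(s) = H(0) = num(0)/den(0) = 2/4.6 = 0.4348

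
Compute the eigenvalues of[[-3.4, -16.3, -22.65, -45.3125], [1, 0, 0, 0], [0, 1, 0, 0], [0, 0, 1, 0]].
Eigenvalues solve det(λI - A) = 0.
Characteristic polynomial: λ^4 + 3.4*λ^3 + 16.3*λ^2 + 22.65*λ + 45.3125 = 0.
Factor: (λ^2 + 2*λ + 7.25)(λ^2 + 1.4*λ + 6.25) = 0.
Roots: -0.7 + 2.4j, -0.7 - 2.4j, -1 + 2.5j, -1 - 2.5j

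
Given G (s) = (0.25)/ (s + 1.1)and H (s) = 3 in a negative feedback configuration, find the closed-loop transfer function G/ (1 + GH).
Closed-loop T = G/(1+GH).
Numerator: G_num * H_den = 0.25.
Denominator: G_den * H_den + G_num * H_num = (s + 1.1) + (0.75) = s + 1.85.
T(s) = (0.25)/(s + 1.85)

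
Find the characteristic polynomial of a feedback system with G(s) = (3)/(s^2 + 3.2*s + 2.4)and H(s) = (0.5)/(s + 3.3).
Characteristic poly = G_den * H_den + G_num * H_num = (s^3 + 6.5*s^2 + 12.96*s + 7.92) + (1.5) = s^3 + 6.5*s^2 + 12.96*s + 9.42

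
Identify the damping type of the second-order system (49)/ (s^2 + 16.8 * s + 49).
Standard form: ωn²/(s²+2ζωn·s+ωn²) gives ωn=7, ζ=1.2.
Overdamped (ζ = 1.2 > 1)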